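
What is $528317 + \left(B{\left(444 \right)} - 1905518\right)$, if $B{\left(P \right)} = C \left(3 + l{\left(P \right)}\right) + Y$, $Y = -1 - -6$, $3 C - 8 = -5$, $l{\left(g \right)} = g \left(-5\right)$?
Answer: $-1379413$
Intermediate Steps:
$l{\left(g \right)} = - 5 g$
$C = 1$ ($C = \frac{8}{3} + \frac{1}{3} \left(-5\right) = \frac{8}{3} - \frac{5}{3} = 1$)
$Y = 5$ ($Y = -1 + 6 = 5$)
$B{\left(P \right)} = 8 - 5 P$ ($B{\left(P \right)} = 1 \left(3 - 5 P\right) + 5 = \left(3 - 5 P\right) + 5 = 8 - 5 P$)
$528317 + \left(B{\left(444 \right)} - 1905518\right) = 528317 + \left(\left(8 - 2220\right) - 1905518\right) = 528317 - 1907730 = -1379413$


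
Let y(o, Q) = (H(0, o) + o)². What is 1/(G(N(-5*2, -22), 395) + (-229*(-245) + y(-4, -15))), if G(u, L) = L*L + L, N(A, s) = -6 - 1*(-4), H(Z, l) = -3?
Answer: 1/212574 ≈ 4.7042e-6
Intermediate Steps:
N(A, s) = -2 (N(A, s) = -6 + 4 = -2)
G(u, L) = L + L² (G(u, L) = L² + L = L + L²)
y(o, Q) = (-3 + o)²
1/(G(N(-5*2, -22), 395) + (-229*(-245) + y(-4, -15))) = 1/(395*(1 + 395) + (-229*(-245) + (-3 - 4)²)) = 1/(395*396 + (56105 + (-7)²)) = 1/(156420 + (56105 + 49)) = 1/(156420 + 56154) = 1/212574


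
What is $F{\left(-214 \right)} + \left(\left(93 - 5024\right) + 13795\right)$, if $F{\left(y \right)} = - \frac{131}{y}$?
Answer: $\frac{1897027}{214} \approx 8864.6$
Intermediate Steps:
$F{\left(-214 \right)} + \left(\left(93 - 5024\right) + 13795\right) = - \frac{131}{-214} + \left(\left(93 - 5024\right) + 13795\right) = \left(-131\right) \left(- \frac{1}{214}\right) + \left(-4931 + 13795\right) = \frac{131}{214} + 8864 = \frac{1897027}{214}$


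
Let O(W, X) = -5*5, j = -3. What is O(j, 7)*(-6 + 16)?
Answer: -250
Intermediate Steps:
O(W, X) = -25
O(j, 7)*(-6 + 16) = -25*(-6 + 16) = -25*10 = -250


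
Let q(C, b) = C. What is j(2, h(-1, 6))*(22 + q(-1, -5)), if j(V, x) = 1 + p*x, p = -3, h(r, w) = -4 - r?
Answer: 210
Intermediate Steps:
j(V, x) = 1 - 3*x
j(2, h(-1, 6))*(22 + q(-1, -5)) = (1 - 3*(-4 - 1*(-1)))*(22 - 1) = (1 - 3*(-4 + 1))*21 = (1 - 3*(-3))*21 = (1 + 9)*21 = 10*21 = 210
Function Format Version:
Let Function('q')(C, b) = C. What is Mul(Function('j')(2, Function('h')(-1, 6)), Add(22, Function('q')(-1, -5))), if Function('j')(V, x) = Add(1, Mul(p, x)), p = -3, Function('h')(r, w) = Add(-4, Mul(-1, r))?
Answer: 210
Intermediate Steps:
Function('j')(V, x) = Add(1, Mul(-3, x))
Mul(Function('j')(2, Function('h')(-1, 6)), Add(22, Function('q')(-1, -5))) = Mul(Add(1, Mul(-3, Add(-4, Mul(-1, -1)))), Add(22, -1)) = Mul(Add(1, Mul(-3, Add(-4, 1))), 21) = Mul(Add(1, Mul(-3, -3)), 21) = Mul(Add(1, 9), 21) = Mul(10, 21) = 210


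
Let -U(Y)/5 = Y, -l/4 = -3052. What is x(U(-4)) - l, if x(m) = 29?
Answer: -12179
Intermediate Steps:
l = 12208 (l = -4*(-3052) = 12208)
U(Y) = -5*Y
x(U(-4)) - l = 29 - 1*12208 = 29 - 12208 = -12179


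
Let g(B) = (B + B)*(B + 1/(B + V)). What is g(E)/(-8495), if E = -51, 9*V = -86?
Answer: -2836008/4629775 ≈ -0.61256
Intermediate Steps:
V = -86/9 (V = (1/9)*(-86) = -86/9 ≈ -9.5556)
g(B) = 2*B*(B + 1/(-86/9 + B)) (g(B) = (B + B)*(B + 1/(B - 86/9)) = (2*B)*(B + 1/(-86/9 + B)) = 2*B*(B + 1/(-86/9 + B)))
g(E)/(-8495) = (2*(-51)*(9 - 86*(-51) + 9*(-51)**2)/(-86 + 9*(-51)))/(-8495) = (2*(-51)*(9 + 4386 + 9*2601)/(-86 - 459))*(-1/8495) = (2*(-51)*(9 + 4386 + 23409)/(-545))*(-1/8495) = (2*(-51)*(-1/545)*27804)*(-1/8495) = (2836008/545)*(-1/8495) = -2836008/4629775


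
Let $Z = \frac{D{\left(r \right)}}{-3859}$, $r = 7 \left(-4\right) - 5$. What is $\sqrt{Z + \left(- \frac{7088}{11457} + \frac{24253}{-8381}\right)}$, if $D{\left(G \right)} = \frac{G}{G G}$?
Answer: $\frac{i \sqrt{77632166715187804214}}{4701269199} \approx 1.8742 i$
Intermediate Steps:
$r = -33$ ($r = -28 - 5 = -33$)
$D{\left(G \right)} = \frac{1}{G}$ ($D{\left(G \right)} = \frac{G}{G^{2}} = \frac{1}{G}$)
$Z = \frac{1}{127347}$ ($Z = \frac{1}{\left(-33\right) \left(-3859\right)} = \left(- \frac{1}{33}\right) \left(- \frac{1}{3859}\right) = \frac{1}{127347} \approx 7.8526 \cdot 10^{-6}$)
$\sqrt{Z + \left(- \frac{7088}{11457} + \frac{24253}{-8381}\right)} = \sqrt{\frac{1}{127347} + \left(- \frac{7088}{11457} + \frac{24253}{-8381}\right)} = \sqrt{\frac{1}{127347} + \left(\left(-7088\right) \frac{1}{11457} + 24253 \left(- \frac{1}{8381}\right)\right)} = \sqrt{\frac{1}{127347} - \frac{337271149}{96021117}} = \sqrt{- \frac{842164176286}{239764729149}} = \frac{i \sqrt{77632166715187804214}}{4701269199}$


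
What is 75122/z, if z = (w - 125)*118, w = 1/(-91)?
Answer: -3418051/671184 ≈ -5.0926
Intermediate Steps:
w = -1/91 ≈ -0.010989
z = -1342368/91 (z = (-1/91 - 125)*118 = -11376/91*118 = -1342368/91 ≈ -14751.)
75122/z = 75122/(-1342368/91) = 75122*(-91/1342368) = -3418051/671184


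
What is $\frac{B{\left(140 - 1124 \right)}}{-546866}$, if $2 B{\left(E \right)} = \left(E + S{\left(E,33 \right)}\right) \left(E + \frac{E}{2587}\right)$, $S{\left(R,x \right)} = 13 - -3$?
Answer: $- \frac{616275264}{707371171} \approx -0.87122$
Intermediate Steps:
$S{\left(R,x \right)} = 16$ ($S{\left(R,x \right)} = 13 + 3 = 16$)
$B{\left(E \right)} = \frac{1294 E \left(16 + E\right)}{2587}$ ($B{\left(E \right)} = \frac{\left(E + 16\right) \left(E + \frac{E}{2587}\right)}{2} = \frac{\left(16 + E\right) \left(E + E \frac{1}{2587}\right)}{2} = \frac{\left(16 + E\right) \left(E + \frac{E}{2587}\right)}{2} = \frac{\left(16 + E\right) \frac{2588 E}{2587}}{2} = \frac{\frac{2588}{2587} E \left(16 + E\right)}{2} = \frac{1294 E \left(16 + E\right)}{2587}$)
$\frac{B{\left(140 - 1124 \right)}}{-546866} = \frac{\frac{1294}{2587} \left(140 - 1124\right) \left(16 + \left(140 - 1124\right)\right)}{-546866} = \frac{1294 \left(140 - 1124\right) \left(16 + \left(140 - 1124\right)\right)}{2587} \left(- \frac{1}{546866}\right) = \frac{1294}{2587} \left(-984\right) \left(16 - 984\right) \left(- \frac{1}{546866}\right) = \frac{1294}{2587} \left(-984\right) \left(-968\right) \left(- \frac{1}{546866}\right) = \frac{1232550528}{2587} \left(- \frac{1}{546866}\right) = - \frac{616275264}{707371171}$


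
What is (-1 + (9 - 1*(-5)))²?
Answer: 169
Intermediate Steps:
(-1 + (9 - 1*(-5)))² = (-1 + (9 + 5))² = (-1 + 14)² = 13² = 169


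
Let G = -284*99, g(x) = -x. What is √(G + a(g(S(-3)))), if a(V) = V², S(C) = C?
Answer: 9*I*√347 ≈ 167.65*I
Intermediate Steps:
G = -28116
√(G + a(g(S(-3)))) = √(-28116 + (-1*(-3))²) = √(-28116 + 3²) = √(-28116 + 9) = √(-28107) = 9*I*√347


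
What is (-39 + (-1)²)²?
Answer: 1444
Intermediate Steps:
(-39 + (-1)²)² = (-39 + 1)² = (-38)² = 1444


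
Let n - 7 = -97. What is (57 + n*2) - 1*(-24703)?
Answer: 24580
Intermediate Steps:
n = -90 (n = 7 - 97 = -90)
(57 + n*2) - 1*(-24703) = (57 - 90*2) - 1*(-24703) = (57 - 180) + 24703 = -123 + 24703 = 24580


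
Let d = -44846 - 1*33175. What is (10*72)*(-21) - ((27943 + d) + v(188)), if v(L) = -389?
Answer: 35347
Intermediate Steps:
d = -78021 (d = -44846 - 33175 = -78021)
(10*72)*(-21) - ((27943 + d) + v(188)) = (10*72)*(-21) - ((27943 - 78021) - 389) = 720*(-21) - (-50078 - 389) = -15120 - 1*(-50467) = -15120 + 50467 = 35347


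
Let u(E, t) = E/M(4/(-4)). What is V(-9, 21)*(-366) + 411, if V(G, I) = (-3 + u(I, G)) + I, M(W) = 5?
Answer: -38571/5 ≈ -7714.2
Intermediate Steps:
u(E, t) = E/5
V(G, I) = -3 + 6*I/5 (V(G, I) = (-3 + I/5) + I = -3 + 6*I/5)
V(-9, 21)*(-366) + 411 = (-3 + (6/5)*21)*(-366) + 411 = (-3 + 126/5)*(-366) + 411 = (111/5)*(-366) + 411 = -40626/5 + 411 = -38571/5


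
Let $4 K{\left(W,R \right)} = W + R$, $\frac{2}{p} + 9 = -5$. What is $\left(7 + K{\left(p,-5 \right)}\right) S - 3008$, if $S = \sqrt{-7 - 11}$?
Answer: $-3008 + \frac{120 i \sqrt{2}}{7} \approx -3008.0 + 24.244 i$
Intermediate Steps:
$p = - \frac{1}{7}$ ($p = \frac{2}{-9 - 5} = \frac{2}{-14} = 2 \left(- \frac{1}{14}\right) = - \frac{1}{7} \approx -0.14286$)
$K{\left(W,R \right)} = \frac{R}{4} + \frac{W}{4}$ ($K{\left(W,R \right)} = \frac{W + R}{4} = \frac{R + W}{4} = \frac{R}{4} + \frac{W}{4}$)
$S = 3 i \sqrt{2}$ ($S = \sqrt{-7 - 11} = \sqrt{-18} = 3 i \sqrt{2} \approx 4.2426 i$)
$\left(7 + K{\left(p,-5 \right)}\right) S - 3008 = \left(7 + \left(\frac{1}{4} \left(-5\right) + \frac{1}{4} \left(- \frac{1}{7}\right)\right)\right) 3 i \sqrt{2} - 3008 = \left(7 - \frac{9}{7}\right) 3 i \sqrt{2} - 3008 = \frac{40 \cdot 3 i \sqrt{2}}{7} - 3008 = \frac{120 i \sqrt{2}}{7} - 3008 = -3008 + \frac{120 i \sqrt{2}}{7}$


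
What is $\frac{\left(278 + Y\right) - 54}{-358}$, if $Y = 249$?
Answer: $- \frac{473}{358} \approx -1.3212$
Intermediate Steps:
$\frac{\left(278 + Y\right) - 54}{-358} = \frac{\left(278 + 249\right) - 54}{-358} = \left(527 - 54\right) \left(- \frac{1}{358}\right) = 473 \left(- \frac{1}{358}\right) = - \frac{473}{358}$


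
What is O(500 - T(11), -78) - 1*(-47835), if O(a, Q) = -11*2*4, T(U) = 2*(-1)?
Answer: 47747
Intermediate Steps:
T(U) = -2
O(a, Q) = -88 (O(a, Q) = -22*4 = -88)
O(500 - T(11), -78) - 1*(-47835) = -88 - 1*(-47835) = -88 + 47835 = 47747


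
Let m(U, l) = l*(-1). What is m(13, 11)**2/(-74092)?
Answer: -121/74092 ≈ -0.0016331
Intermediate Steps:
m(U, l) = -l
m(13, 11)**2/(-74092) = (-1*11)**2/(-74092) = (-11)**2*(-1/74092) = 121*(-1/74092) = -121/74092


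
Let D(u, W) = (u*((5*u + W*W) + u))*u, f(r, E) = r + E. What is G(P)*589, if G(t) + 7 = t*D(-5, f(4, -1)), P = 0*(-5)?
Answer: -4123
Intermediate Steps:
f(r, E) = E + r
D(u, W) = u²*(W² + 6*u) (D(u, W) = (u*((5*u + W²) + u))*u = (u*((W² + 5*u) + u))*u = (u*(W² + 6*u))*u = u²*(W² + 6*u))
P = 0
G(t) = -7 - 525*t (G(t) = -7 + t*((-5)²*((-1 + 4)² + 6*(-5))) = -7 + t*(25*(3² - 30)) = -7 + t*(25*(9 - 30)) = -7 + t*(25*(-21)) = -7 + t*(-525) = -7 - 525*t)
G(P)*589 = (-7 - 525*0)*589 = (-7 + 0)*589 = -7*589 = -4123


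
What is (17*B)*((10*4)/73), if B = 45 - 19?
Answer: 17680/73 ≈ 242.19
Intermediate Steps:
B = 26
(17*B)*((10*4)/73) = (17*26)*((10*4)/73) = 442*(40*(1/73)) = 442*(40/73) = 17680/73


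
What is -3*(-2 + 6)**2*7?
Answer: -336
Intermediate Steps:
-3*(-2 + 6)**2*7 = -3*4**2*7 = -3*16*7 = -48*7 = -336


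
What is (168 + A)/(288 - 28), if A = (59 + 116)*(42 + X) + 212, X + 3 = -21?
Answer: 353/26 ≈ 13.577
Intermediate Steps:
X = -24 (X = -3 - 21 = -24)
A = 3362 (A = (59 + 116)*(42 - 24) + 212 = 175*18 + 212 = 3150 + 212 = 3362)
(168 + A)/(288 - 28) = (168 + 3362)/(288 - 28) = 3530/260 = 3530*(1/260) = 353/26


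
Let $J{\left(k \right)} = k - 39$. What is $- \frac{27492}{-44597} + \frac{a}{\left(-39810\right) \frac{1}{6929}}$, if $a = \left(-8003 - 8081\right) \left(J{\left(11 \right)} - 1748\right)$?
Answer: $- \frac{1471166842368212}{295901095} \approx -4.9718 \cdot 10^{6}$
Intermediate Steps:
$J{\left(k \right)} = -39 + k$ ($J{\left(k \right)} = k - 39 = -39 + k$)
$a = 28565184$ ($a = \left(-8003 - 8081\right) \left(\left(-39 + 11\right) - 1748\right) = - 16084 \left(-28 - 1748\right) = \left(-16084\right) \left(-1776\right) = 28565184$)
$- \frac{27492}{-44597} + \frac{a}{\left(-39810\right) \frac{1}{6929}} = - \frac{27492}{-44597} + \frac{28565184}{\left(-39810\right) \frac{1}{6929}} = \left(-27492\right) \left(- \frac{1}{44597}\right) + \frac{28565184}{\left(-39810\right) \frac{1}{6929}} = \frac{27492}{44597} + \frac{28565184}{- \frac{39810}{6929}} = \frac{27492}{44597} + 28565184 \left(- \frac{6929}{39810}\right) = \frac{27492}{44597} - \frac{32988026656}{6635} = - \frac{1471166842368212}{295901095}$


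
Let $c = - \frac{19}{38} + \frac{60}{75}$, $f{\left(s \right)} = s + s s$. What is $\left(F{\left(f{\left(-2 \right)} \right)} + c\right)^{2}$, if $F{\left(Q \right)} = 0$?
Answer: $\frac{9}{100} \approx 0.09$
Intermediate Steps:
$f{\left(s \right)} = s + s^{2}$
$c = \frac{3}{10}$ ($c = \left(-19\right) \frac{1}{38} + 60 \cdot \frac{1}{75} = - \frac{1}{2} + \frac{4}{5} = \frac{3}{10} \approx 0.3$)
$\left(F{\left(f{\left(-2 \right)} \right)} + c\right)^{2} = \left(0 + \frac{3}{10}\right)^{2} = \left(\frac{3}{10}\right)^{2} = \frac{9}{100}$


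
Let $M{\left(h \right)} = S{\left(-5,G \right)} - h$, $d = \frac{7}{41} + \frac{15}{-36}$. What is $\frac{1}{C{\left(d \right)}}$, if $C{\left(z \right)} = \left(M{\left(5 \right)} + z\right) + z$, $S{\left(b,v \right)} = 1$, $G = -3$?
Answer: $- \frac{246}{1105} \approx -0.22262$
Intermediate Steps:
$d = - \frac{121}{492}$ ($d = 7 \cdot \frac{1}{41} + 15 \left(- \frac{1}{36}\right) = \frac{7}{41} - \frac{5}{12} = - \frac{121}{492} \approx -0.24593$)
$M{\left(h \right)} = 1 - h$
$C{\left(z \right)} = -4 + 2 z$ ($C{\left(z \right)} = \left(\left(1 - 5\right) + z\right) + z = \left(-4 + z\right) + z = -4 + 2 z$)
$\frac{1}{C{\left(d \right)}} = \frac{1}{-4 + 2 \left(- \frac{121}{492}\right)} = \frac{1}{-4 - \frac{121}{246}} = \frac{1}{- \frac{1105}{246}} = - \frac{246}{1105}$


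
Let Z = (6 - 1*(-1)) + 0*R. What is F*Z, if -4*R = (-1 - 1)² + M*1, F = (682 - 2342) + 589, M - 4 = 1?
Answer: -7497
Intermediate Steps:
M = 5 (M = 4 + 1 = 5)
F = -1071 (F = -1660 + 589 = -1071)
R = -9/4 (R = -((-1 - 1)² + 5*1)/4 = -((-2)² + 5)/4 = -(4 + 5)/4 = -¼*9 = -9/4 ≈ -2.2500)
Z = 7 (Z = (6 - 1*(-1)) + 0*(-9/4) = (6 + 1) + 0 = 7 + 0 = 7)
F*Z = -1071*7 = -7497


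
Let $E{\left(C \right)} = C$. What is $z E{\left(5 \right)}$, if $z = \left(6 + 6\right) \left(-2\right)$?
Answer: $-120$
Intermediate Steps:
$z = -24$ ($z = 12 \left(-2\right) = -24$)
$z E{\left(5 \right)} = \left(-24\right) 5 = -120$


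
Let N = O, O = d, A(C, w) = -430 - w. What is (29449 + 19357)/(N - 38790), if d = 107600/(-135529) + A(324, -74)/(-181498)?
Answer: -13049367615481/10371579405018 ≈ -1.2582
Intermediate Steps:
d = -9740468238/12299121221 (d = 107600/(-135529) + (-430 - 1*(-74))/(-181498) = 107600*(-1/135529) + (-430 + 74)*(-1/181498) = -107600/135529 - 356*(-1/181498) = -107600/135529 + 178/90749 = -9740468238/12299121221 ≈ -0.79196)
O = -9740468238/12299121221 ≈ -0.79196
N = -9740468238/12299121221 ≈ -0.79196
(29449 + 19357)/(N - 38790) = (29449 + 19357)/(-9740468238/12299121221 - 38790) = 48806/(-477092652630828/12299121221) = 48806*(-12299121221/477092652630828) = -13049367615481/10371579405018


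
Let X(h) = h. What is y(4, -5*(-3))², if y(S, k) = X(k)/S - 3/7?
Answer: 8649/784 ≈ 11.032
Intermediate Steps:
y(S, k) = -3/7 + k/S (y(S, k) = k/S - 3/7 = -3/7 + k/S)
y(4, -5*(-3))² = (-3/7 - 5*(-3)/4)² = (-3/7 + 15*(¼))² = (-3/7 + 15/4)² = (93/28)² = 8649/784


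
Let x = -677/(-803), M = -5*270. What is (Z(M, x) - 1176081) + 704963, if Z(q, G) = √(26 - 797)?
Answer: -471118 + I*√771 ≈ -4.7112e+5 + 27.767*I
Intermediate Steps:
M = -1350
x = 677/803 (x = -677*(-1/803) = 677/803 ≈ 0.84309)
Z(q, G) = I*√771 (Z(q, G) = √(-771) = I*√771)
(Z(M, x) - 1176081) + 704963 = (I*√771 - 1176081) + 704963 = (-1176081 + I*√771) + 704963 = -471118 + I*√771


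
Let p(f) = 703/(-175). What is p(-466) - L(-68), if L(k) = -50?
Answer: 8047/175 ≈ 45.983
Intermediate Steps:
p(f) = -703/175 (p(f) = 703*(-1/175) = -703/175)
p(-466) - L(-68) = -703/175 - 1*(-50) = -703/175 + 50 = 8047/175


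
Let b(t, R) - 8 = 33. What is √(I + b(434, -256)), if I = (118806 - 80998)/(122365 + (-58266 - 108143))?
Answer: 3*√4469101/1001 ≈ 6.3357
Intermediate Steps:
b(t, R) = 41 (b(t, R) = 8 + 33 = 41)
I = -9452/11011 (I = 37808/(122365 - 166409) = 37808/(-44044) = 37808*(-1/44044) = -9452/11011 ≈ -0.85841)
√(I + b(434, -256)) = √(-9452/11011 + 41) = √(441999/11011) = 3*√4469101/1001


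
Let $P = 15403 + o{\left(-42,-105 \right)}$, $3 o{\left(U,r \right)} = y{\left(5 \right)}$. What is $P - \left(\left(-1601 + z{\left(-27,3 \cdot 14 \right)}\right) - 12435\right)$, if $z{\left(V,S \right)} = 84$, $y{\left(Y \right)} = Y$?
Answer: $\frac{88070}{3} \approx 29357.0$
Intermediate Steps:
$o{\left(U,r \right)} = \frac{5}{3}$ ($o{\left(U,r \right)} = \frac{1}{3} \cdot 5 = \frac{5}{3}$)
$P = \frac{46214}{3}$ ($P = 15403 + \frac{5}{3} = \frac{46214}{3} \approx 15405.0$)
$P - \left(\left(-1601 + z{\left(-27,3 \cdot 14 \right)}\right) - 12435\right) = \frac{46214}{3} - \left(\left(-1601 + 84\right) - 12435\right) = \frac{46214}{3} - \left(-1517 - 12435\right) = \frac{46214}{3} - -13952 = \frac{46214}{3} + 13952 = \frac{88070}{3}$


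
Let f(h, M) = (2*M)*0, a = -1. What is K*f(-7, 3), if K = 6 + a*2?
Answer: 0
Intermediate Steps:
f(h, M) = 0
K = 4 (K = 6 - 1*2 = 6 - 2 = 4)
K*f(-7, 3) = 4*0 = 0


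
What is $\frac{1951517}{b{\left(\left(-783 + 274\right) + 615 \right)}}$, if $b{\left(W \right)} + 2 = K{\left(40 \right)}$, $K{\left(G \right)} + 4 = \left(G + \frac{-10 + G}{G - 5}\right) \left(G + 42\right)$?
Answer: $\frac{13660619}{23410} \approx 583.54$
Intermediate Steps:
$K{\left(G \right)} = -4 + \left(42 + G\right) \left(G + \frac{-10 + G}{-5 + G}\right)$ ($K{\left(G \right)} = -4 + \left(G + \frac{-10 + G}{G - 5}\right) \left(G + 42\right) = -4 + \left(G + \frac{-10 + G}{-5 + G}\right) \left(42 + G\right) = -4 + \left(42 + G\right) \left(G + \frac{-10 + G}{-5 + G}\right)$)
$b{\left(W \right)} = \frac{23410}{7}$ ($b{\left(W \right)} = -2 + \frac{-400 + 40^{3} - 7280 + 38 \cdot 40^{2}}{-5 + 40} = -2 + \frac{-400 + 64000 - 7280 + 38 \cdot 1600}{35} = -2 + \frac{-400 + 64000 - 7280 + 60800}{35} = -2 + \frac{1}{35} \cdot 117120 = -2 + \frac{23424}{7} = \frac{23410}{7}$)
$\frac{1951517}{b{\left(\left(-783 + 274\right) + 615 \right)}} = \frac{1951517}{\frac{23410}{7}} = 1951517 \cdot \frac{7}{23410} = \frac{13660619}{23410}$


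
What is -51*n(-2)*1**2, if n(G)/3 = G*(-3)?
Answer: -918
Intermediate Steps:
n(G) = -9*G (n(G) = 3*(G*(-3)) = 3*(-3*G) = -9*G)
-51*n(-2)*1**2 = -(-459)*(-2)*1**2 = -51*18*1 = -918*1 = -918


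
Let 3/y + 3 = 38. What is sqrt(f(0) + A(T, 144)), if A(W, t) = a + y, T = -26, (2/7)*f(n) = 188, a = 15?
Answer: sqrt(824530)/35 ≈ 25.944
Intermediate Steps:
f(n) = 658 (f(n) = (7/2)*188 = 658)
y = 3/35 (y = 3/(-3 + 38) = 3/35 ≈ 0.085714)
A(W, t) = 528/35 (A(W, t) = 15 + 3/35 = 528/35)
sqrt(f(0) + A(T, 144)) = sqrt(658 + 528/35) = sqrt(23558/35) = sqrt(824530)/35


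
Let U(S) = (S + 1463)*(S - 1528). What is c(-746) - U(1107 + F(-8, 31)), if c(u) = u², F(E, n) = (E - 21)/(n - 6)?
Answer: 1025610934/625 ≈ 1.6410e+6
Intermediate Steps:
F(E, n) = (-21 + E)/(-6 + n)
U(S) = (-1528 + S)*(1463 + S) (U(S) = (1463 + S)*(-1528 + S) = (-1528 + S)*(1463 + S))
c(-746) - U(1107 + F(-8, 31)) = (-746)² - (-2235464 + (1107 + (-21 - 8)/(-6 + 31))² - 65*(1107 + (-21 - 8)/(-6 + 31))) = 556516 - (-2235464 + (1107 - 29/25)² - 65*(1107 - 29/25)) = 556516 - (-2235464 + (27646/25)² - 65*27646/25) = 556516 - (-2235464 + 764301316/625 - 359398/5) = 556516 - 1*(-677788434/625) = 556516 + 677788434/625 = 1025610934/625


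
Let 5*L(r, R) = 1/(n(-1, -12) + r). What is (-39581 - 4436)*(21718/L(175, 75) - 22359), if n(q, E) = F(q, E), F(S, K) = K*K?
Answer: -1523773947467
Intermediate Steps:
F(S, K) = K²
n(q, E) = E²
L(r, R) = 1/(5*(144 + r)) (L(r, R) = 1/(5*((-12)² + r)) = 1/(5*(144 + r)))
(-39581 - 4436)*(21718/L(175, 75) - 22359) = (-39581 - 4436)*(21718/((1/(5*(144 + 175)))) - 22359) = -44017*(21718/(((⅕)/319)) - 22359) = -44017*(21718/(((⅕)*(1/319))) - 22359) = -44017*(21718/(1/1595) - 22359) = -44017*(21718*1595 - 22359) = -44017*(34640210 - 22359) = -44017*34617851 = -1523773947467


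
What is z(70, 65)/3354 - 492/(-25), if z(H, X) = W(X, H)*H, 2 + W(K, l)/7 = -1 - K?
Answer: 408584/41925 ≈ 9.7456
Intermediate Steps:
W(K, l) = -21 - 7*K (W(K, l) = -14 + 7*(-1 - K) = -14 + (-7 - 7*K) = -21 - 7*K)
z(H, X) = H*(-21 - 7*X) (z(H, X) = (-21 - 7*X)*H = H*(-21 - 7*X))
z(70, 65)/3354 - 492/(-25) = -7*70*(3 + 65)/3354 - 492/(-25) = -7*70*68*(1/3354) - 492*(-1/25) = -33320*1/3354 + 492/25 = -16660/1677 + 492/25 = 408584/41925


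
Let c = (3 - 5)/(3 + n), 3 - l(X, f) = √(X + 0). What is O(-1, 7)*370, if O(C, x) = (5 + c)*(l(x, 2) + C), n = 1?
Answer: 3330 - 1665*√7 ≈ -1075.2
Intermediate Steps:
l(X, f) = 3 - √X (l(X, f) = 3 - √(X + 0) = 3 - √X)
c = -½ (c = (3 - 5)/(3 + 1) = -2/4 = -2*¼ = -½ ≈ -0.50000)
O(C, x) = 27/2 - 9*√x/2 + 9*C/2 (O(C, x) = (5 - ½)*((3 - √x) + C) = 9*(3 + C - √x)/2 = 27/2 - 9*√x/2 + 9*C/2)
O(-1, 7)*370 = (27/2 - 9*√7/2 + (9/2)*(-1))*370 = (27/2 - 9*√7/2 - 9/2)*370 = (9 - 9*√7/2)*370 = 3330 - 1665*√7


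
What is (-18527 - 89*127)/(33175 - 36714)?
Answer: 29830/3539 ≈ 8.4289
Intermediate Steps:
(-18527 - 89*127)/(33175 - 36714) = (-18527 - 11303)/(-3539) = -29830*(-1/3539) = 29830/3539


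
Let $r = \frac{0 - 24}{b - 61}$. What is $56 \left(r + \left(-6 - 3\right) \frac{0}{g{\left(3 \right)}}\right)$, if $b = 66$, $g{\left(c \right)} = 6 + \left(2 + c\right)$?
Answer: $- \frac{1344}{5} \approx -268.8$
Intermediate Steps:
$g{\left(c \right)} = 8 + c$
$r = - \frac{24}{5}$ ($r = \frac{0 - 24}{66 - 61} = - \frac{24}{5} \approx -4.8$)
$56 \left(r + \left(-6 - 3\right) \frac{0}{g{\left(3 \right)}}\right) = 56 \left(- \frac{24}{5} + \left(-6 - 3\right) \frac{0}{8 + 3}\right) = 56 \left(- \frac{24}{5} - 9 \cdot \frac{0}{11}\right) = 56 \left(- \frac{24}{5} - 9 \cdot 0 \cdot \frac{1}{11}\right) = 56 \left(- \frac{24}{5} - 0\right) = 56 \left(- \frac{24}{5} + 0\right) = 56 \left(- \frac{24}{5}\right) = - \frac{1344}{5}$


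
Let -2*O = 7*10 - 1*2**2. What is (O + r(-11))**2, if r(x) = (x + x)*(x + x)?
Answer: 203401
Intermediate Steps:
r(x) = 4*x**2 (r(x) = (2*x)*(2*x) = 4*x**2)
O = -33 (O = -(7*10 - 1*2**2)/2 = -(70 - 1*4)/2 = -(70 - 4)/2 = -1/2*66 = -33)
(O + r(-11))**2 = (-33 + 4*(-11)**2)**2 = (-33 + 4*121)**2 = (-33 + 484)**2 = 451**2 = 203401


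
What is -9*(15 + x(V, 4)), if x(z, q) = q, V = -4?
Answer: -171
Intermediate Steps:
-9*(15 + x(V, 4)) = -9*(15 + 4) = -9*19 = -171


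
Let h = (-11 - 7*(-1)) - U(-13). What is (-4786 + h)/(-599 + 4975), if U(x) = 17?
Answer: -4807/4376 ≈ -1.0985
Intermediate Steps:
h = -21 (h = (-11 - 7*(-1)) - 1*17 = (-11 + 7) - 17 = -4 - 17 = -21)
(-4786 + h)/(-599 + 4975) = (-4786 - 21)/(-599 + 4975) = -4807/4376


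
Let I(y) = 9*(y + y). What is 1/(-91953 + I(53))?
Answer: -1/90999 ≈ -1.0989e-5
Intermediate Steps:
I(y) = 18*y (I(y) = 9*(2*y) = 18*y)
1/(-91953 + I(53)) = 1/(-91953 + 18*53) = 1/(-91953 + 954) = 1/(-90999) = -1/90999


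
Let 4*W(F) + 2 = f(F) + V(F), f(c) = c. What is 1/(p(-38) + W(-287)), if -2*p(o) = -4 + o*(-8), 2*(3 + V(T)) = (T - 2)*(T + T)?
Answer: 4/82051 ≈ 4.8750e-5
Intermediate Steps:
V(T) = -3 + T*(-2 + T) (V(T) = -3 + ((T - 2)*(T + T))/2 = -3 + ((-2 + T)*(2*T))/2 = -3 + (2*T*(-2 + T))/2 = -3 + T*(-2 + T))
p(o) = 2 + 4*o (p(o) = -(-4 + o*(-8))/2 = -(-4 - 8*o)/2 = 2 + 4*o)
W(F) = -5/4 - F/4 + F²/4 (W(F) = -½ + (F + (-3 + F² - 2*F))/4 = -½ + (-3 + F² - F)/4 = -½ + (-¾ - F/4 + F²/4) = -5/4 - F/4 + F²/4)
1/(p(-38) + W(-287)) = 1/((2 + 4*(-38)) + (-5/4 - ¼*(-287) + (¼)*(-287)²)) = 1/((2 - 152) + (-5/4 + 287/4 + (¼)*82369)) = 1/(-150 + (-5/4 + 287/4 + 82369/4)) = 1/(-150 + 82651/4) = 1/(82051/4) = 4/82051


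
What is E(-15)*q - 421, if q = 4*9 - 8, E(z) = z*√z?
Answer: -421 - 420*I*√15 ≈ -421.0 - 1626.7*I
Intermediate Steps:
E(z) = z^(3/2)
q = 28 (q = 36 - 8 = 28)
E(-15)*q - 421 = (-15)^(3/2)*28 - 421 = -15*I*√15*28 - 421 = -420*I*√15 - 421 = -421 - 420*I*√15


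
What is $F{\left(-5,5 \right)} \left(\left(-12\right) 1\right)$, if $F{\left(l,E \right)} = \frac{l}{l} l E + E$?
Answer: $240$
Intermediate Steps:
$F{\left(l,E \right)} = E + E l$ ($F{\left(l,E \right)} = 1 l E + E = l E + E = E l + E = E + E l$)
$F{\left(-5,5 \right)} \left(\left(-12\right) 1\right) = 5 \left(1 - 5\right) \left(\left(-12\right) 1\right) = 5 \left(-4\right) \left(-12\right) = \left(-20\right) \left(-12\right) = 240$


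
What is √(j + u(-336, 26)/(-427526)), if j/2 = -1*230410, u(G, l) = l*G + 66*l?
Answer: 5*I*√842279764638818/213763 ≈ 678.84*I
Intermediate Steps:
u(G, l) = 66*l + G*l (u(G, l) = G*l + 66*l = 66*l + G*l)
j = -460820 (j = 2*(-1*230410) = 2*(-230410) = -460820)
√(j + u(-336, 26)/(-427526)) = √(-460820 + (26*(66 - 336))/(-427526)) = √(-460820 + (26*(-270))*(-1/427526)) = √(-460820 - 7020*(-1/427526)) = √(-460820 + 3510/213763) = √(-98506262150/213763) = 5*I*√842279764638818/213763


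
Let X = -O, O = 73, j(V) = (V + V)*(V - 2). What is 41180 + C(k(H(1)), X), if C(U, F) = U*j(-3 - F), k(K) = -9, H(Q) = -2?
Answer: -44500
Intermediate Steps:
j(V) = 2*V*(-2 + V) (j(V) = (2*V)*(-2 + V) = 2*V*(-2 + V))
X = -73 (X = -1*73 = -73)
C(U, F) = 2*U*(-5 - F)*(-3 - F) (C(U, F) = U*(2*(-3 - F)*(-2 + (-3 - F))) = U*(2*(-3 - F)*(-5 - F)) = U*(2*(-5 - F)*(-3 - F)) = 2*U*(-5 - F)*(-3 - F))
41180 + C(k(H(1)), X) = 41180 + 2*(-9)*(3 - 73)*(5 - 73) = 41180 + 2*(-9)*(-70)*(-68) = 41180 - 85680 = -44500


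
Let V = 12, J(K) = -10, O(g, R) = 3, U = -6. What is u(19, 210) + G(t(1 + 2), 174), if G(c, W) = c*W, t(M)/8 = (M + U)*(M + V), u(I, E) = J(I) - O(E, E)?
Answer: -62653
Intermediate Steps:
u(I, E) = -13 (u(I, E) = -10 - 1*3 = -10 - 3 = -13)
t(M) = 8*(-6 + M)*(12 + M) (t(M) = 8*((M - 6)*(M + 12)) = 8*((-6 + M)*(12 + M)) = 8*(-6 + M)*(12 + M))
G(c, W) = W*c
u(19, 210) + G(t(1 + 2), 174) = -13 + 174*(-576 + 8*(1 + 2)² + 48*(1 + 2)) = -13 + 174*(-576 + 8*3² + 48*3) = -13 + 174*(-576 + 8*9 + 144) = -13 + 174*(-576 + 72 + 144) = -13 + 174*(-360) = -13 - 62640 = -62653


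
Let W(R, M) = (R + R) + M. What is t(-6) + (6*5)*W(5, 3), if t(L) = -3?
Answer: 387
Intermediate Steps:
W(R, M) = M + 2*R (W(R, M) = 2*R + M = M + 2*R)
t(-6) + (6*5)*W(5, 3) = -3 + (6*5)*(3 + 2*5) = -3 + 30*(3 + 10) = -3 + 30*13 = -3 + 390 = 387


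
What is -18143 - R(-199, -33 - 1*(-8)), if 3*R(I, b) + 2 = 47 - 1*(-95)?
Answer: -54569/3 ≈ -18190.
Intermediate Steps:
R(I, b) = 140/3 (R(I, b) = -2/3 + (47 - 1*(-95))/3 = -2/3 + (47 + 95)/3 = -2/3 + (1/3)*142 = -2/3 + 142/3 = 140/3)
-18143 - R(-199, -33 - 1*(-8)) = -18143 - 1*140/3 = -18143 - 140/3 = -54569/3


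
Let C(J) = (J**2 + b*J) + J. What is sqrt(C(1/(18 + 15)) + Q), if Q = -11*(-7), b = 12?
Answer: sqrt(84283)/33 ≈ 8.7974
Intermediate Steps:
Q = 77
C(J) = J**2 + 13*J (C(J) = (J**2 + 12*J) + J = J**2 + 13*J)
sqrt(C(1/(18 + 15)) + Q) = sqrt((13 + 1/(18 + 15))/(18 + 15) + 77) = sqrt((13 + 1/33)/33 + 77) = sqrt((1/33)*(430/33) + 77) = sqrt(430/1089 + 77) = sqrt(84283/1089) = sqrt(84283)/33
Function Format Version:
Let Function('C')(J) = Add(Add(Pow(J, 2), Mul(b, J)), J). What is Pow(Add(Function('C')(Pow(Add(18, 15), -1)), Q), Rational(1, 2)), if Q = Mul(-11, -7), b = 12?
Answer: Mul(Rational(1, 33), Pow(84283, Rational(1, 2))) ≈ 8.7974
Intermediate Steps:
Q = 77
Function('C')(J) = Add(Pow(J, 2), Mul(13, J)) (Function('C')(J) = Add(Add(Pow(J, 2), Mul(12, J)), J) = Add(Pow(J, 2), Mul(13, J)))
Pow(Add(Function('C')(Pow(Add(18, 15), -1)), Q), Rational(1, 2)) = Pow(Add(Mul(Pow(Add(18, 15), -1), Add(13, Pow(Add(18, 15), -1))), 77), Rational(1, 2)) = Pow(Add(Mul(Pow(33, -1), Add(13, Pow(33, -1))), 77), Rational(1, 2)) = Pow(Add(Mul(Rational(1, 33), Add(13, Rational(1, 33))), 77), Rational(1, 2)) = Pow(Add(Mul(Rational(1, 33), Rational(430, 33)), 77), Rational(1, 2)) = Pow(Add(Rational(430, 1089), 77), Rational(1, 2)) = Pow(Rational(84283, 1089), Rational(1, 2)) = Mul(Rational(1, 33), Pow(84283, Rational(1, 2)))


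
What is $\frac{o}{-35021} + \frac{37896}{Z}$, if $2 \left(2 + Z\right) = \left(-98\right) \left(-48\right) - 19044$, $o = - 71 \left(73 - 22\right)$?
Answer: $- \frac{325296501}{62792653} \approx -5.1805$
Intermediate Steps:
$o = -3621$ ($o = \left(-71\right) 51 = -3621$)
$Z = -7172$ ($Z = -2 + \frac{\left(-98\right) \left(-48\right) - 19044}{2} = -2 + \frac{4704 - 19044}{2} = -2 + \frac{1}{2} \left(-14340\right) = -2 - 7170 = -7172$)
$\frac{o}{-35021} + \frac{37896}{Z} = - \frac{3621}{-35021} + \frac{37896}{-7172} = \left(-3621\right) \left(- \frac{1}{35021}\right) + 37896 \left(- \frac{1}{7172}\right) = \frac{3621}{35021} - \frac{9474}{1793} = - \frac{325296501}{62792653}$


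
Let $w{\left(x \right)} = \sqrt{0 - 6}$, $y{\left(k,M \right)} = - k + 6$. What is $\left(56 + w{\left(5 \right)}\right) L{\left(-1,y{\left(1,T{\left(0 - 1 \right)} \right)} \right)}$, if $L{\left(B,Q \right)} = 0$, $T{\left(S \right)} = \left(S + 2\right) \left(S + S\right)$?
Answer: $0$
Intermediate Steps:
$T{\left(S \right)} = 2 S \left(2 + S\right)$ ($T{\left(S \right)} = \left(2 + S\right) 2 S = 2 S \left(2 + S\right)$)
$y{\left(k,M \right)} = 6 - k$
$w{\left(x \right)} = i \sqrt{6}$ ($w{\left(x \right)} = \sqrt{-6} = i \sqrt{6}$)
$\left(56 + w{\left(5 \right)}\right) L{\left(-1,y{\left(1,T{\left(0 - 1 \right)} \right)} \right)} = \left(56 + i \sqrt{6}\right) 0 = 0$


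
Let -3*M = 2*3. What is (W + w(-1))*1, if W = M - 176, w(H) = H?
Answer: -179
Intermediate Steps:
M = -2 (M = -2*3/3 = -⅓*6 = -2)
W = -178 (W = -2 - 176 = -178)
(W + w(-1))*1 = (-178 - 1)*1 = -179*1 = -179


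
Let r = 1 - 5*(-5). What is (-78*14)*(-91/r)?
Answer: 3822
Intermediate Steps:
r = 26 (r = 1 + 25 = 26)
(-78*14)*(-91/r) = (-78*14)*(-91/26) = -(-99372)/26 = -1092*(-7/2) = 3822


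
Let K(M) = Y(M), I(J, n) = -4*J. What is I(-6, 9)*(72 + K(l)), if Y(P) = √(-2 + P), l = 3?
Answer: 1752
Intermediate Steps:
K(M) = √(-2 + M)
I(-6, 9)*(72 + K(l)) = (-4*(-6))*(72 + √(-2 + 3)) = 24*(72 + √1) = 24*(72 + 1) = 24*73 = 1752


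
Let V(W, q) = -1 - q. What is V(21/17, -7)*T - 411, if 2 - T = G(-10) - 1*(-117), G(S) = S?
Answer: -1041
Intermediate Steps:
T = -105 (T = 2 - (-10 - 1*(-117)) = 2 - (-10 + 117) = 2 - 1*107 = 2 - 107 = -105)
V(21/17, -7)*T - 411 = (-1 - 1*(-7))*(-105) - 411 = (-1 + 7)*(-105) - 411 = 6*(-105) - 411 = -630 - 411 = -1041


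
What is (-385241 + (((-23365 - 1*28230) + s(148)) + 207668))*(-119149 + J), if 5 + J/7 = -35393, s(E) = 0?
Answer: 84089760080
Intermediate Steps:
J = -247786 (J = -35 + 7*(-35393) = -35 - 247751 = -247786)
(-385241 + (((-23365 - 1*28230) + s(148)) + 207668))*(-119149 + J) = (-385241 + (((-23365 - 1*28230) + 0) + 207668))*(-119149 - 247786) = (-385241 + (((-23365 - 28230) + 0) + 207668))*(-366935) = (-385241 + ((-51595 + 0) + 207668))*(-366935) = (-385241 + (-51595 + 207668))*(-366935) = (-385241 + 156073)*(-366935) = -229168*(-366935) = 84089760080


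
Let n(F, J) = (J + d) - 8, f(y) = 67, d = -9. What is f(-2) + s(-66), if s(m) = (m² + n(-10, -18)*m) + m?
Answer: 6667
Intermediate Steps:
n(F, J) = -17 + J (n(F, J) = (J - 9) - 8 = (-9 + J) - 8 = -17 + J)
s(m) = m² - 34*m (s(m) = (m² + (-17 - 18)*m) + m = (m² - 35*m) + m = m² - 34*m)
f(-2) + s(-66) = 67 - 66*(-34 - 66) = 67 - 66*(-100) = 67 + 6600 = 6667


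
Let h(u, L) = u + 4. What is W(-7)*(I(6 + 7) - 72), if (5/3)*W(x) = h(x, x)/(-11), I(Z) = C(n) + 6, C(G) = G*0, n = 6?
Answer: -54/5 ≈ -10.800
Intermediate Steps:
C(G) = 0
I(Z) = 6 (I(Z) = 0 + 6 = 6)
h(u, L) = 4 + u
W(x) = -12/55 - 3*x/55 (W(x) = 3*((4 + x)/(-11))/5 = 3*((4 + x)*(-1/11))/5 = 3*(-4/11 - x/11)/5 = -12/55 - 3*x/55)
W(-7)*(I(6 + 7) - 72) = (-12/55 - 3/55*(-7))*(6 - 72) = (-12/55 + 21/55)*(-66) = (9/55)*(-66) = -54/5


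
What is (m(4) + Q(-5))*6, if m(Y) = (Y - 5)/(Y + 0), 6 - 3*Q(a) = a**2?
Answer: -79/2 ≈ -39.500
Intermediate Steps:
Q(a) = 2 - a**2/3
m(Y) = (-5 + Y)/Y
(m(4) + Q(-5))*6 = ((-5 + 4)/4 + (2 - 1/3*(-5)**2))*6 = ((1/4)*(-1) + (2 - 1/3*25))*6 = (-1/4 + (2 - 25/3))*6 = (-1/4 - 19/3)*6 = -79/12*6 = -79/2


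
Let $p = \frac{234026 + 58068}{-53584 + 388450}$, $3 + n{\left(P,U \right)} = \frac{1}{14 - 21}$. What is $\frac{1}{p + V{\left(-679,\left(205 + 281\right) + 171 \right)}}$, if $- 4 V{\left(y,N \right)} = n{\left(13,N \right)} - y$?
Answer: $- \frac{39396}{6622153} \approx -0.0059491$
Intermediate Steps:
$n{\left(P,U \right)} = - \frac{22}{7}$ ($n{\left(P,U \right)} = -3 + \frac{1}{14 - 21} = -3 + \frac{1}{-7} = -3 - \frac{1}{7} = - \frac{22}{7}$)
$p = \frac{8591}{9849}$ ($p = \frac{292094}{334866} = 292094 \cdot \frac{1}{334866} = \frac{8591}{9849} \approx 0.87227$)
$V{\left(y,N \right)} = \frac{11}{14} + \frac{y}{4}$ ($V{\left(y,N \right)} = - \frac{- \frac{22}{7} - y}{4} = \frac{11}{14} + \frac{y}{4}$)
$\frac{1}{p + V{\left(-679,\left(205 + 281\right) + 171 \right)}} = \frac{1}{\frac{8591}{9849} + \left(\frac{11}{14} + \frac{1}{4} \left(-679\right)\right)} = \frac{1}{\frac{8591}{9849} + \left(\frac{11}{14} - \frac{679}{4}\right)} = \frac{1}{\frac{8591}{9849} - \frac{4731}{28}} = \frac{1}{- \frac{6622153}{39396}} = - \frac{39396}{6622153}$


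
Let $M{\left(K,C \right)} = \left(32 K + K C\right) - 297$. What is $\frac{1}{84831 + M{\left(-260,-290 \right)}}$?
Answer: $\frac{1}{151614} \approx 6.5957 \cdot 10^{-6}$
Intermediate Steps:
$M{\left(K,C \right)} = -297 + 32 K + C K$ ($M{\left(K,C \right)} = \left(32 K + C K\right) - 297 = -297 + 32 K + C K$)
$\frac{1}{84831 + M{\left(-260,-290 \right)}} = \frac{1}{84831 - -66783} = \frac{1}{84831 + 66783} = \frac{1}{151614}$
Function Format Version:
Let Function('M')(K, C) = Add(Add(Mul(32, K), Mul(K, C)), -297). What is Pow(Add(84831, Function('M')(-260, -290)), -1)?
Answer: Rational(1, 151614) ≈ 6.5957e-6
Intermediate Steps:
Function('M')(K, C) = Add(-297, Mul(32, K), Mul(C, K)) (Function('M')(K, C) = Add(Add(Mul(32, K), Mul(C, K)), -297) = Add(-297, Mul(32, K), Mul(C, K)))
Pow(Add(84831, Function('M')(-260, -290)), -1) = Pow(Add(84831, Add(-297, Mul(32, -260), Mul(-290, -260))), -1) = Pow(Add(84831, Add(-297, -8320, 75400)), -1) = Pow(Add(84831, 66783), -1) = Pow(151614, -1) = Rational(1, 151614)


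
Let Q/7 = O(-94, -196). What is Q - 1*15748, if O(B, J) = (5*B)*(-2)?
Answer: -9168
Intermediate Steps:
O(B, J) = -10*B
Q = 6580 (Q = 7*(-10*(-94)) = 7*940 = 6580)
Q - 1*15748 = 6580 - 1*15748 = 6580 - 15748 = -9168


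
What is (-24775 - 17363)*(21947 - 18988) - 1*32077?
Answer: -124718419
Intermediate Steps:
(-24775 - 17363)*(21947 - 18988) - 1*32077 = -42138*2959 - 32077 = -124686342 - 32077 = -124718419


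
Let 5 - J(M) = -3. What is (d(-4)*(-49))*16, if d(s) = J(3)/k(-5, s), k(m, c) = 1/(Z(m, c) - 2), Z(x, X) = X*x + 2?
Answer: -125440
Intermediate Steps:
Z(x, X) = 2 + X*x
k(m, c) = 1/(c*m) (k(m, c) = 1/((2 + c*m) - 2) = 1/(c*m))
J(M) = 8 (J(M) = 5 - 1*(-3) = 5 + 3 = 8)
d(s) = -40*s (d(s) = 8/((1/(s*(-5)))) = 8/((-1/5/s)) = 8/((-1/(5*s))) = 8*(-5*s) = -40*s)
(d(-4)*(-49))*16 = (-40*(-4)*(-49))*16 = (160*(-49))*16 = -7840*16 = -125440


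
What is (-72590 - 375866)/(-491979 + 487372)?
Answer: 448456/4607 ≈ 97.342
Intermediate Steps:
(-72590 - 375866)/(-491979 + 487372) = -448456/(-4607) = -448456*(-1/4607) = 448456/4607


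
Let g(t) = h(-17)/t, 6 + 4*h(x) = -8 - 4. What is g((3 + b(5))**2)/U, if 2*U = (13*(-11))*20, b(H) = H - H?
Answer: 1/2860 ≈ 0.00034965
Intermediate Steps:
h(x) = -9/2 (h(x) = -3/2 + (-8 - 4)/4 = -3/2 + (1/4)*(-12) = -3/2 - 3 = -9/2)
b(H) = 0
U = -1430 (U = ((13*(-11))*20)/2 = (-143*20)/2 = (1/2)*(-2860) = -1430)
g(t) = -9/(2*t)
g((3 + b(5))**2)/U = -9/(2*(3 + 0)**2)/(-1430) = -9/(2*(3**2))*(-1/1430) = -9/2/9*(-1/1430) = -9/2*1/9*(-1/1430) = -1/2*(-1/1430) = 1/2860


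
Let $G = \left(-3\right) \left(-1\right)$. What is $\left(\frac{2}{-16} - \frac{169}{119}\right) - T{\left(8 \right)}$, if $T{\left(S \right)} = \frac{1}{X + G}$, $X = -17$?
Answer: $- \frac{1403}{952} \approx -1.4737$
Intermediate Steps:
$G = 3$
$T{\left(S \right)} = - \frac{1}{14}$ ($T{\left(S \right)} = \frac{1}{-17 + 3} = \frac{1}{-14} = - \frac{1}{14}$)
$\left(\frac{2}{-16} - \frac{169}{119}\right) - T{\left(8 \right)} = \left(\frac{2}{-16} - \frac{169}{119}\right) - - \frac{1}{14} = \left(2 \left(- \frac{1}{16}\right) - \frac{169}{119}\right) + \frac{1}{14} = \left(- \frac{1}{8} - \frac{169}{119}\right) + \frac{1}{14} = - \frac{1471}{952} + \frac{1}{14} = - \frac{1403}{952}$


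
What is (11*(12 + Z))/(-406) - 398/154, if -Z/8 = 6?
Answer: -3593/2233 ≈ -1.6090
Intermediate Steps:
Z = -48 (Z = -8*6 = -48)
(11*(12 + Z))/(-406) - 398/154 = (11*(12 - 48))/(-406) - 398/154 = (11*(-36))*(-1/406) - 398*1/154 = -396*(-1/406) - 199/77 = 198/203 - 199/77 = -3593/2233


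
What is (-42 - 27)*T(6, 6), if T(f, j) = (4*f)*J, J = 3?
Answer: -4968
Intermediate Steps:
T(f, j) = 12*f (T(f, j) = (4*f)*3 = 12*f)
(-42 - 27)*T(6, 6) = (-42 - 27)*(12*6) = -69*72 = -4968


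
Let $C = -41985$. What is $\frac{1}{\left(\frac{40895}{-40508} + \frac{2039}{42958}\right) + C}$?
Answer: $- \frac{870071332}{36530781959819} \approx -2.3817 \cdot 10^{-5}$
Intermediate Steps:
$\frac{1}{\left(\frac{40895}{-40508} + \frac{2039}{42958}\right) + C} = \frac{1}{\left(\frac{40895}{-40508} + \frac{2039}{42958}\right) - 41985} = \frac{1}{\left(40895 \left(- \frac{1}{40508}\right) + 2039 \cdot \frac{1}{42958}\right) - 41985} = \frac{1}{\left(- \frac{40895}{40508} + \frac{2039}{42958}\right) - 41985} = \frac{1}{- \frac{837085799}{870071332} - 41985} = \frac{1}{- \frac{36530781959819}{870071332}} = - \frac{870071332}{36530781959819}$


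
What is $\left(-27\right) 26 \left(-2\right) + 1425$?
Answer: $2829$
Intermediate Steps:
$\left(-27\right) 26 \left(-2\right) + 1425 = \left(-702\right) \left(-2\right) + 1425 = 1404 + 1425 = 2829$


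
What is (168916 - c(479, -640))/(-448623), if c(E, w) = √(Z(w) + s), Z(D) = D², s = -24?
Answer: -168916/448623 + 2*√102394/448623 ≈ -0.37509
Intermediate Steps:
c(E, w) = √(-24 + w²) (c(E, w) = √(w² - 24) = √(-24 + w²))
(168916 - c(479, -640))/(-448623) = (168916 - √(-24 + (-640)²))/(-448623) = (168916 - √(-24 + 409600))*(-1/448623) = (168916 - √409576)*(-1/448623) = (168916 - 2*√102394)*(-1/448623) = -168916/448623 + 2*√102394/448623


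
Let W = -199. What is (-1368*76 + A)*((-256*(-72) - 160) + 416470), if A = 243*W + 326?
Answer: -66080349258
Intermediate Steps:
A = -48031 (A = 243*(-199) + 326 = -48357 + 326 = -48031)
(-1368*76 + A)*((-256*(-72) - 160) + 416470) = (-1368*76 - 48031)*((-256*(-72) - 160) + 416470) = (-103968 - 48031)*((18432 - 160) + 416470) = -151999*(18272 + 416470) = -151999*434742 = -66080349258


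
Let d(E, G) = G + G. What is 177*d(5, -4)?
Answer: -1416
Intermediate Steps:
d(E, G) = 2*G
177*d(5, -4) = 177*(2*(-4)) = 177*(-8) = -1416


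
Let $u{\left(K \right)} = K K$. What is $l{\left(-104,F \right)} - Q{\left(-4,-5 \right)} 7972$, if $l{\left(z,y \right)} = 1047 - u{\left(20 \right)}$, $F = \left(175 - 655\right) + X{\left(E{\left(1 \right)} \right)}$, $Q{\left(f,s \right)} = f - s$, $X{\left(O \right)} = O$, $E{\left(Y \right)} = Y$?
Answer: $-7325$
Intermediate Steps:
$u{\left(K \right)} = K^{2}$
$F = -479$ ($F = \left(175 - 655\right) + 1 = -480 + 1 = -479$)
$l{\left(z,y \right)} = 647$ ($l{\left(z,y \right)} = 1047 - 20^{2} = 1047 - 400 = 647$)
$l{\left(-104,F \right)} - Q{\left(-4,-5 \right)} 7972 = 647 - \left(-4 - -5\right) 7972 = 647 - \left(-4 + 5\right) 7972 = 647 - 1 \cdot 7972 = 647 - 7972 = -7325$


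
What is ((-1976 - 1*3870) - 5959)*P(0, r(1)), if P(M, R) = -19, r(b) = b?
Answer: 224295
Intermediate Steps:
((-1976 - 1*3870) - 5959)*P(0, r(1)) = ((-1976 - 1*3870) - 5959)*(-19) = ((-1976 - 3870) - 5959)*(-19) = (-5846 - 5959)*(-19) = -11805*(-19) = 224295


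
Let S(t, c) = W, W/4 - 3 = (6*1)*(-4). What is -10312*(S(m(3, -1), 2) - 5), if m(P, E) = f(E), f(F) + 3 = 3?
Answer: 917768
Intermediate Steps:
f(F) = 0 (f(F) = -3 + 3 = 0)
W = -84 (W = 12 + 4*((6*1)*(-4)) = 12 + 4*(6*(-4)) = 12 + 4*(-24) = 12 - 96 = -84)
m(P, E) = 0
S(t, c) = -84
-10312*(S(m(3, -1), 2) - 5) = -10312*(-84 - 5) = -10312*(-89) = 917768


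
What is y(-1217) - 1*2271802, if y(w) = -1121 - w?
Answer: -2271706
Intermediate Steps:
y(-1217) - 1*2271802 = (-1121 - 1*(-1217)) - 1*2271802 = (-1121 + 1217) - 2271802 = 96 - 2271802 = -2271706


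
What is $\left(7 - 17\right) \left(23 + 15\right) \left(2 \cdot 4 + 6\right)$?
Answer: $-5320$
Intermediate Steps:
$\left(7 - 17\right) \left(23 + 15\right) \left(2 \cdot 4 + 6\right) = \left(-10\right) 38 \left(8 + 6\right) = \left(-380\right) 14 = -5320$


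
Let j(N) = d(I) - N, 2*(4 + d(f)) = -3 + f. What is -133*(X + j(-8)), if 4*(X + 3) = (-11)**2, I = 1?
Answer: -16093/4 ≈ -4023.3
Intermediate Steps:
d(f) = -11/2 + f/2 (d(f) = -4 + (-3 + f)/2 = -4 + (-3/2 + f/2) = -11/2 + f/2)
X = 109/4 (X = -3 + (1/4)*(-11)**2 = -3 + (1/4)*121 = -3 + 121/4 = 109/4 ≈ 27.250)
j(N) = -5 - N (j(N) = (-11/2 + (1/2)*1) - N = (-11/2 + 1/2) - N = -5 - N)
-133*(X + j(-8)) = -133*(109/4 + (-5 - 1*(-8))) = -133*(109/4 + (-5 + 8)) = -133*(109/4 + 3) = -133*121/4 = -16093/4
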